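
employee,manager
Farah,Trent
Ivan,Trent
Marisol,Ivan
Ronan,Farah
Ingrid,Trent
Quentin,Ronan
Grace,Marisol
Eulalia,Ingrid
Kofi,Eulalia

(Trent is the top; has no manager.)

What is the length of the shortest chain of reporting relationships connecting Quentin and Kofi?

Quentin is 3 levels below Trent, and Kofi is 3 levels below Trent (their lowest common manager). The shortest path runs up from Quentin to Trent and back down to Kofi: 3 + 3 = 6 links.

6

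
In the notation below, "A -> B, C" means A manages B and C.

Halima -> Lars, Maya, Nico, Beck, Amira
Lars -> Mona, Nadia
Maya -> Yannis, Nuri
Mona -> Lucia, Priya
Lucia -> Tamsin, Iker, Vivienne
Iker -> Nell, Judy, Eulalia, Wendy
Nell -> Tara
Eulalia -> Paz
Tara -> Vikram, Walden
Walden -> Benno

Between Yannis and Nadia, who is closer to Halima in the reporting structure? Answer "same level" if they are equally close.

same level

Both Yannis and Nadia are 2 levels below Halima.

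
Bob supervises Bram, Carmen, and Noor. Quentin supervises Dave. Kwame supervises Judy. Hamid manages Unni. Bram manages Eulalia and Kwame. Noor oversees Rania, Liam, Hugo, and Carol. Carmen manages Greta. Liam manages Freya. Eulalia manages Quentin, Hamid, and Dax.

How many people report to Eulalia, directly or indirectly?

5

Eulalia directly manages Hamid, Dax, Quentin. Under Hamid: Unni (1). Dax has no reports. Under Quentin: Dave (1). So Eulalia's organization is 3 direct reports plus everyone under them: 2 + 1 + 2 = 5.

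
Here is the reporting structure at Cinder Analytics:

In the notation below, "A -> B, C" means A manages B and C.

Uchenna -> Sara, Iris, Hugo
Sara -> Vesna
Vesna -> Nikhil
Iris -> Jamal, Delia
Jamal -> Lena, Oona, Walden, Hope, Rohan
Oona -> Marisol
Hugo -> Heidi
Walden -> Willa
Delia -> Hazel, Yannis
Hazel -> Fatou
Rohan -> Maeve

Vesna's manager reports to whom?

Vesna reports to Sara, and Sara reports to Uchenna. So Vesna's skip-level manager is Uchenna.

Uchenna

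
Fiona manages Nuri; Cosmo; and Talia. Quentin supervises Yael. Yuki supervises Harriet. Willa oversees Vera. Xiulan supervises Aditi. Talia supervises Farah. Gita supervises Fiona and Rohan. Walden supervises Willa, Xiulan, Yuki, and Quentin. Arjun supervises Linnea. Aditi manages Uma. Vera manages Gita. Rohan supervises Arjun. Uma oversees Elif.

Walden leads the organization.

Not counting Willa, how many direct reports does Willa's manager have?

Willa reports to Walden. Walden's other direct reports are Quentin, Xiulan, Yuki — 3 peers.

3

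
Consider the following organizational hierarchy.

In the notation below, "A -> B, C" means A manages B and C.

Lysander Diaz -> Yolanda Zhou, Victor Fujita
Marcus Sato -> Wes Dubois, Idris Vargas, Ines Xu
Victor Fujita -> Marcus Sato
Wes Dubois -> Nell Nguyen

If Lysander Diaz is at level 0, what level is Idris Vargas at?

Chain from Idris Vargas up to Lysander Diaz: Idris Vargas → Marcus Sato → Victor Fujita → Lysander Diaz. That is 3 steps up, so Idris Vargas is 3 levels below Lysander Diaz.

3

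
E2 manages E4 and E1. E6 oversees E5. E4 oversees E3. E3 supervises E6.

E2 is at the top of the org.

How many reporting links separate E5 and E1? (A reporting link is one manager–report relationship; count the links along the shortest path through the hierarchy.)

5

E5 is 4 levels below E2, and E1 is 1 level below E2 (their lowest common manager). The shortest path runs up from E5 to E2 and back down to E1: 4 + 1 = 5 links.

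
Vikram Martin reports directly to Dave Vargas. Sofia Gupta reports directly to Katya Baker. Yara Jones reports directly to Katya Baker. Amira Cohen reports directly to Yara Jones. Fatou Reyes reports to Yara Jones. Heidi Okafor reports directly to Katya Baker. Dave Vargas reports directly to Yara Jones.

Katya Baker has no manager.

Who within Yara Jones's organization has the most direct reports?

Yara Jones

Direct-report counts within Yara Jones's organization: Yara Jones has 3; Dave Vargas has 1. The largest is 3, held by Yara Jones.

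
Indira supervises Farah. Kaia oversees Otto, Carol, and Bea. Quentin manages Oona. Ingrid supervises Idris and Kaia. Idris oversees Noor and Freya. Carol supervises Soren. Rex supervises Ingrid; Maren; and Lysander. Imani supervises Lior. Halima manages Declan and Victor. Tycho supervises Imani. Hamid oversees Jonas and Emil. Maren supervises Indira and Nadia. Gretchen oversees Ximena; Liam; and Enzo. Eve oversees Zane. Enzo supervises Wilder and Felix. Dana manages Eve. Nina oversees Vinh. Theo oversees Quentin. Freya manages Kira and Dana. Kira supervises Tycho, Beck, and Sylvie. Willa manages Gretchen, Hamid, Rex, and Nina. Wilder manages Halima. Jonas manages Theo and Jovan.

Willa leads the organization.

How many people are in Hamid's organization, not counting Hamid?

Hamid directly manages Jonas, Emil. Under Jonas: Jovan, Theo, Quentin, Oona (4). Emil has no reports. So Hamid's organization is 2 direct reports plus everyone under them: 5 + 1 = 6.

6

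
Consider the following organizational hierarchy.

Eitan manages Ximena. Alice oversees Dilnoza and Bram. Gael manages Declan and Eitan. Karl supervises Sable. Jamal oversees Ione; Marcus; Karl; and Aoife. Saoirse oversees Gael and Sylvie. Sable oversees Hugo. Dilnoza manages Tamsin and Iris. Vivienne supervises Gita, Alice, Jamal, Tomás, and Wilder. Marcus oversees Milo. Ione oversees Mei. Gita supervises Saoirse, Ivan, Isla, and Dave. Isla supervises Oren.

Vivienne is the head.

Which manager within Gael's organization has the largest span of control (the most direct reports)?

Direct-report counts within Gael's organization: Gael has 2; Eitan has 1. The largest is 2, held by Gael.

Gael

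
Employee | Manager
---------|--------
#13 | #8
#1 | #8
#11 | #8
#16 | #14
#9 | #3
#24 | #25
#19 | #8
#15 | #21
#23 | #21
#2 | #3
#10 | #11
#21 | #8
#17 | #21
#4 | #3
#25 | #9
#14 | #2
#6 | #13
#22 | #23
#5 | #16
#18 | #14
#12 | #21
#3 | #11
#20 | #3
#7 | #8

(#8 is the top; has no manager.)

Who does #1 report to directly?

#1 reports directly to #8.

#8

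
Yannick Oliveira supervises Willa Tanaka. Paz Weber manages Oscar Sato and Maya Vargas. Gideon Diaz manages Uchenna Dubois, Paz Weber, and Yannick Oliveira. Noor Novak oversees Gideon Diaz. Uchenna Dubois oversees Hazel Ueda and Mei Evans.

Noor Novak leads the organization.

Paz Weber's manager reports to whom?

Paz Weber reports to Gideon Diaz, and Gideon Diaz reports to Noor Novak. So Paz Weber's skip-level manager is Noor Novak.

Noor Novak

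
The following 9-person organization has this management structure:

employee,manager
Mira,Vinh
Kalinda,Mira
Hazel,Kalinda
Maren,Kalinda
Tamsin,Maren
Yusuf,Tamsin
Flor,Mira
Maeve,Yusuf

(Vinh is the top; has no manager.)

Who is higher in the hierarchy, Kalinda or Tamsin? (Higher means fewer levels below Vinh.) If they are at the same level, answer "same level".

Kalinda

Kalinda is 2 levels below Vinh; Tamsin is 4. Kalinda is higher.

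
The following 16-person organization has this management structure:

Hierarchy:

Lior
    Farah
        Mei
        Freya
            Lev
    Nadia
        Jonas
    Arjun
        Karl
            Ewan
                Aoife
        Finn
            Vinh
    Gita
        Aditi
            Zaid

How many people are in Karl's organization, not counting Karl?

2

Karl directly manages Ewan. Under Ewan: Aoife (1). That's 2 in total.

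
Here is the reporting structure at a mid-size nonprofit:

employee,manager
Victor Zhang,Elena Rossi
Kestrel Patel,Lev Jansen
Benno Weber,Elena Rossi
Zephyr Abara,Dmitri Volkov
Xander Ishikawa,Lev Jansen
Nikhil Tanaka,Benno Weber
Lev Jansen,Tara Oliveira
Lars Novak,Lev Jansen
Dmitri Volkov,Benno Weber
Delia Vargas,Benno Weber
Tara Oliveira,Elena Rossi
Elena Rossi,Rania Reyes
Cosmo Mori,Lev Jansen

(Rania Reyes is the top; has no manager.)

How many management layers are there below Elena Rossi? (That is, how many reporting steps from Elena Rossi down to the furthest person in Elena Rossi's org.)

The longest chain under Elena Rossi runs Elena Rossi → Benno Weber → Dmitri Volkov → Zephyr Abara, which is 3 levels below Elena Rossi.

3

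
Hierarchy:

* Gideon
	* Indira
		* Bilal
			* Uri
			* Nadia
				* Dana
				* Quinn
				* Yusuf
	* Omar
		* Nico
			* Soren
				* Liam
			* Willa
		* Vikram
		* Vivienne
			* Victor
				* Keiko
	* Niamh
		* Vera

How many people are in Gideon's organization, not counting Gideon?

Gideon directly manages Indira, Omar, Niamh. Under Indira: Bilal, Nadia, Yusuf, Quinn, Dana, Uri (6). Under Omar: Vivienne, Victor, Keiko, Vikram, Nico, Willa, Soren, Liam (8). Under Niamh: Vera (1). So Gideon's organization is 3 direct reports plus everyone under them: 7 + 9 + 2 = 18.

18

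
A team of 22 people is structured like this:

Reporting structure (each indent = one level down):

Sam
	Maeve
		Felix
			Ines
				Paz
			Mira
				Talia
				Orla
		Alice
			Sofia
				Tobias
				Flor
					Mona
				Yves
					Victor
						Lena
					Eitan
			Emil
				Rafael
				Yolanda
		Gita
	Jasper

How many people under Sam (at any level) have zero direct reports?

The people in Sam's organization with no one reporting to them are Jasper, Gita, Yolanda, Rafael, Eitan, Lena, Mona, Tobias, Orla, Talia, Paz. That is 11.

11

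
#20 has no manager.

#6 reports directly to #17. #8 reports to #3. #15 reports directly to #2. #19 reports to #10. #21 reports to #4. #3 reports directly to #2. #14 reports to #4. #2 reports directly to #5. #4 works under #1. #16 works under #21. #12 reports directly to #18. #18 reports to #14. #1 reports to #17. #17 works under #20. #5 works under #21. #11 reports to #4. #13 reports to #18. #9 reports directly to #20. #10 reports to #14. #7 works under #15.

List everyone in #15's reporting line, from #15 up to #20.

#15 reports to #2. #2 reports to #5. #5 reports to #21. #21 reports to #4. #4 reports to #1. #1 reports to #17. #17 reports to #20. #20 is at the top.

#15 -> #2 -> #5 -> #21 -> #4 -> #1 -> #17 -> #20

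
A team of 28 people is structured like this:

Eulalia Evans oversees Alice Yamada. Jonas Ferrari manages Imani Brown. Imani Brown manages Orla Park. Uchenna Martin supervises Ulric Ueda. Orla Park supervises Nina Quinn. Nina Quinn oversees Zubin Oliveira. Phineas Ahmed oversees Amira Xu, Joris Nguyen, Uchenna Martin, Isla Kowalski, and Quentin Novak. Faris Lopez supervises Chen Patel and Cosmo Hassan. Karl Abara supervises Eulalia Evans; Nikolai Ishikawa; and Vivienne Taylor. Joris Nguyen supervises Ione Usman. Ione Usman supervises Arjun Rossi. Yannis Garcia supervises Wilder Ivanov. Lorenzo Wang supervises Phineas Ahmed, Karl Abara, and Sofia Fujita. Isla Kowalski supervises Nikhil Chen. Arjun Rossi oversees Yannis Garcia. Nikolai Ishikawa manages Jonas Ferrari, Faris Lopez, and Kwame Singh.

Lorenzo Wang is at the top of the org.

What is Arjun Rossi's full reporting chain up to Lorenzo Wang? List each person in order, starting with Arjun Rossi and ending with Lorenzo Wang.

Arjun Rossi reports to Ione Usman. Ione Usman reports to Joris Nguyen. Joris Nguyen reports to Phineas Ahmed. Phineas Ahmed reports to Lorenzo Wang. Lorenzo Wang is at the top.

Arjun Rossi -> Ione Usman -> Joris Nguyen -> Phineas Ahmed -> Lorenzo Wang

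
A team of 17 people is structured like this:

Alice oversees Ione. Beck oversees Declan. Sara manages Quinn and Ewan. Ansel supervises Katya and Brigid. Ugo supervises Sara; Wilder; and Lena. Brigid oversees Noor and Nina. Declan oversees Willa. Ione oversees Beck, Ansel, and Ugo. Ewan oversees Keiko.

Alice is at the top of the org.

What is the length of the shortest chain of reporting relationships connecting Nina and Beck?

4

Nina is 3 levels below Ione, and Beck is 1 level below Ione (their lowest common manager). The shortest path runs up from Nina to Ione and back down to Beck: 3 + 1 = 4 links.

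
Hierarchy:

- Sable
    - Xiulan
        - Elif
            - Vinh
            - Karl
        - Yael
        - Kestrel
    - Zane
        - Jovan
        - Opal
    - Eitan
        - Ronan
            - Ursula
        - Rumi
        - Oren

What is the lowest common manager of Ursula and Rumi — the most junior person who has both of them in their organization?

Ursula's chain of managers is Ronan, Eitan, Sable. Rumi's chain of managers is Eitan, Sable. The first manager that appears in both chains is Eitan.

Eitan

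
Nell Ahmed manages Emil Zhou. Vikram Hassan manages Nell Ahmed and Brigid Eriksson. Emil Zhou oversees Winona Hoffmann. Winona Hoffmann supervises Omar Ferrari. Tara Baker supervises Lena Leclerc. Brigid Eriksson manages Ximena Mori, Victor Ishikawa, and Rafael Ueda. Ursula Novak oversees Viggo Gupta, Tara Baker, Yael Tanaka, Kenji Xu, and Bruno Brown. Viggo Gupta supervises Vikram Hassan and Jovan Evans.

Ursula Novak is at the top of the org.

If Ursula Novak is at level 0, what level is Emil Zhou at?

Chain from Emil Zhou up to Ursula Novak: Emil Zhou → Nell Ahmed → Vikram Hassan → Viggo Gupta → Ursula Novak. That is 4 steps up, so Emil Zhou is 4 levels below Ursula Novak.

4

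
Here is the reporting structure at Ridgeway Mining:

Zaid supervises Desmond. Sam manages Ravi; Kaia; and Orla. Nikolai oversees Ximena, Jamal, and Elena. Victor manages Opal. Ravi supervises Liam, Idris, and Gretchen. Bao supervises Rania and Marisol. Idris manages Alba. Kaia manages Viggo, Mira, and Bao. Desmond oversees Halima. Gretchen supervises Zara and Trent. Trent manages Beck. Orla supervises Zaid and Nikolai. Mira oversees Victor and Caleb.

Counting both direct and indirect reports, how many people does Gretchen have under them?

Gretchen directly manages Zara, Trent. Zara has no reports. Under Trent: Beck (1). So Gretchen's organization is 2 direct reports plus everyone under them: 1 + 2 = 3.

3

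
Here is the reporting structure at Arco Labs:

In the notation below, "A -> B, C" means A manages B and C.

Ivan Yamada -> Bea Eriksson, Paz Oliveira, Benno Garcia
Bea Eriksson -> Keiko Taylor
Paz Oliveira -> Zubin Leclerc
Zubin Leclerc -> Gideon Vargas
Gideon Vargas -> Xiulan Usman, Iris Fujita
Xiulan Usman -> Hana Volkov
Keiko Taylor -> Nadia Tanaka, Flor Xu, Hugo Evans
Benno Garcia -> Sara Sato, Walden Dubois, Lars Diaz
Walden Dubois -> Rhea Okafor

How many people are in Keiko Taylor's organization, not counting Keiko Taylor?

3

Keiko Taylor directly manages Nadia Tanaka, Flor Xu, Hugo Evans. Nadia Tanaka has no reports. Flor Xu has no reports. Hugo Evans has no reports. So Keiko Taylor's organization is 3 direct reports plus everyone under them: 1 + 1 + 1 = 3.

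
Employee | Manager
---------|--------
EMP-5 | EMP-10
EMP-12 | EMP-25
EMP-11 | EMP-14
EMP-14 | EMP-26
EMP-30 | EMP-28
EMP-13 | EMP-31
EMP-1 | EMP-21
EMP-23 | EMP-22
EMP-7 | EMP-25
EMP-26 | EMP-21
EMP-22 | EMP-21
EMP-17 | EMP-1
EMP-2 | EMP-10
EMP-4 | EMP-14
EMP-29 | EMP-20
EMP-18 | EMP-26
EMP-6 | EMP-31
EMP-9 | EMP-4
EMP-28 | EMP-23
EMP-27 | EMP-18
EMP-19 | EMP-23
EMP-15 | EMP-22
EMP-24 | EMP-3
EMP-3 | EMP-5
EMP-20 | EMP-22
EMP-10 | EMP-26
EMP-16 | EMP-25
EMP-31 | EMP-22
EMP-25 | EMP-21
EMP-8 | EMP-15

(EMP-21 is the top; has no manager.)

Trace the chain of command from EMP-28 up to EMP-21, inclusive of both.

EMP-28 reports to EMP-23. EMP-23 reports to EMP-22. EMP-22 reports to EMP-21. EMP-21 is at the top.

EMP-28 -> EMP-23 -> EMP-22 -> EMP-21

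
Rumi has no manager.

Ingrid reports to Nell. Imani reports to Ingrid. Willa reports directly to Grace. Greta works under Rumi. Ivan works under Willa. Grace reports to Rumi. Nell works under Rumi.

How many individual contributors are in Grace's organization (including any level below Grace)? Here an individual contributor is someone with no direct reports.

1

The only person in Grace's organization with no one reporting to them is Ivan. That is 1.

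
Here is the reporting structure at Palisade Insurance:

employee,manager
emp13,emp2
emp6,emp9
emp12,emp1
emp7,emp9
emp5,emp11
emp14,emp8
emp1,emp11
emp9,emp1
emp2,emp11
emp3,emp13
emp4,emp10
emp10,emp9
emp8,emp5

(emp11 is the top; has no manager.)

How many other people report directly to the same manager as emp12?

1

emp12 reports to emp1. emp1's other direct reports are emp9 — 1 peer.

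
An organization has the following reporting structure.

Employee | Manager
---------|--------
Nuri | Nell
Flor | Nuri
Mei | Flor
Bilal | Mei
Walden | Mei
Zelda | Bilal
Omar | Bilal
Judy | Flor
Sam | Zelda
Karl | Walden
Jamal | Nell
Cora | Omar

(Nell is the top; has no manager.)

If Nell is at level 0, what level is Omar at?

5

Chain from Omar up to Nell: Omar → Bilal → Mei → Flor → Nuri → Nell. That is 5 steps up, so Omar is 5 levels below Nell.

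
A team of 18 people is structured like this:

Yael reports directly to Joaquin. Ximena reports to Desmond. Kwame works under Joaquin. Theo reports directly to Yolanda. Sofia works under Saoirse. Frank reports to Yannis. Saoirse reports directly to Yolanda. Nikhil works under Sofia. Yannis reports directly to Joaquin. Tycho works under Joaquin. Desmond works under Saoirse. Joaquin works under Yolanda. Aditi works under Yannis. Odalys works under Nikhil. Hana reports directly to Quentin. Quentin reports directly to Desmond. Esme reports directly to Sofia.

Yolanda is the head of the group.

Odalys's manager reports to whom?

Odalys reports to Nikhil, and Nikhil reports to Sofia. So Odalys's skip-level manager is Sofia.

Sofia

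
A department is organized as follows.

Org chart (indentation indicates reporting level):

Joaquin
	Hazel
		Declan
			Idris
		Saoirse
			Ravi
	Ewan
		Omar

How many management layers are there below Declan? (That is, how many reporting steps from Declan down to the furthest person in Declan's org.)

The longest chain under Declan runs Declan → Idris, which is 1 level below Declan.

1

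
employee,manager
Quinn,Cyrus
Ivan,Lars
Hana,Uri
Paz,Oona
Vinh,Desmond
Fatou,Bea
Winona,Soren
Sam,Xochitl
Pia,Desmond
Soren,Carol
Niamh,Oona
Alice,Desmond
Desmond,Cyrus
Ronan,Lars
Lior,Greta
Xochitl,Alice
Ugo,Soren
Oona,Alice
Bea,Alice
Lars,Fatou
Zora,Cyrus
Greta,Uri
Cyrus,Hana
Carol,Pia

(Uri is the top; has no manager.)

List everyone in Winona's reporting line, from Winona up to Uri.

Winona -> Soren -> Carol -> Pia -> Desmond -> Cyrus -> Hana -> Uri

Winona reports to Soren. Soren reports to Carol. Carol reports to Pia. Pia reports to Desmond. Desmond reports to Cyrus. Cyrus reports to Hana. Hana reports to Uri. Uri is at the top.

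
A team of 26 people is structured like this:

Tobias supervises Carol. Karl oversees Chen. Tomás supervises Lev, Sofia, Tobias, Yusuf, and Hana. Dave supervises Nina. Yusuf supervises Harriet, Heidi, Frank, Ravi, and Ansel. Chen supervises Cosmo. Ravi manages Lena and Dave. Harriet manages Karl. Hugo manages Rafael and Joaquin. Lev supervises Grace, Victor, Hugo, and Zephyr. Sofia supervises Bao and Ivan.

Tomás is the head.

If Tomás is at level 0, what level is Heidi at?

Chain from Heidi up to Tomás: Heidi → Yusuf → Tomás. That is 2 steps up, so Heidi is 2 levels below Tomás.

2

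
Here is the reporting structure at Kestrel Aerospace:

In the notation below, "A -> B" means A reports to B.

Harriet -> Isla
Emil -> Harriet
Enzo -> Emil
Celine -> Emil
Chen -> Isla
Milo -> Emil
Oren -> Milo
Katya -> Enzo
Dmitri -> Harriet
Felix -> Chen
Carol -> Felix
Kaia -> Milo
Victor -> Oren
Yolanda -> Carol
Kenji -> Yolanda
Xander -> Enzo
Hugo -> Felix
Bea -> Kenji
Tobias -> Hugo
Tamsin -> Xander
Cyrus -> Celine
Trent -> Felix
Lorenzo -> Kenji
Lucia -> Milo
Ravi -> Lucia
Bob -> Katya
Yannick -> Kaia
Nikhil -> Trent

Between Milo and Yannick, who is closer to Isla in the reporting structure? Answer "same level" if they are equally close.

Milo

Milo is 3 levels below Isla; Yannick is 5. Milo is higher.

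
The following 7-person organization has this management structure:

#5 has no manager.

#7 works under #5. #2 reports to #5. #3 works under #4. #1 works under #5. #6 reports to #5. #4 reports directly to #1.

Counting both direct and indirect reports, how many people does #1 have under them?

#1 directly manages #4. Under #4: #3 (1). That's 2 in total.

2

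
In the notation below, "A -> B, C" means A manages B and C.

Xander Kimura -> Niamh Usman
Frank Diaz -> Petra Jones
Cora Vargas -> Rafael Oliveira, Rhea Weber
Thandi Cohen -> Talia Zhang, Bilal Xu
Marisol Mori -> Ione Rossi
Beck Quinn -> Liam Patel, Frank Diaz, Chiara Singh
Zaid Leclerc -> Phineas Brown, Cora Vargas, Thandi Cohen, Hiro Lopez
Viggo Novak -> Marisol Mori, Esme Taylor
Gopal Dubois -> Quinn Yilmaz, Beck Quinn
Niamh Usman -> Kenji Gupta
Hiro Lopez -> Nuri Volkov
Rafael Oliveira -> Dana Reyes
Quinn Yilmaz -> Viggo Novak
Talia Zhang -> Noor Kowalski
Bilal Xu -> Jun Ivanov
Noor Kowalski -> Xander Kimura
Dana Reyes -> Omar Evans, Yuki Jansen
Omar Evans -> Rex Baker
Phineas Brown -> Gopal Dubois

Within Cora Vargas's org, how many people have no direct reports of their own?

The people in Cora Vargas's organization with no one reporting to them are Rhea Weber, Yuki Jansen, Rex Baker. That is 3.

3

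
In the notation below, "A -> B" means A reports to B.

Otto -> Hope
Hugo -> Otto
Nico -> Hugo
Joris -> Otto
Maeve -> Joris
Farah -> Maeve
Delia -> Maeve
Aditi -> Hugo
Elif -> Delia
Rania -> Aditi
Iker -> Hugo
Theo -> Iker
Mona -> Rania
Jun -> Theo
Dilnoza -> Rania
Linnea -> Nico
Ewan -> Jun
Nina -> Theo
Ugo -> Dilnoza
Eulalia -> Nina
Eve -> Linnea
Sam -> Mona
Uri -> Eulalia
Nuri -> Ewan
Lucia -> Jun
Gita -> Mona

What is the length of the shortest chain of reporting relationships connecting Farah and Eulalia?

Farah is 3 levels below Otto, and Eulalia is 5 levels below Otto (their lowest common manager). The shortest path runs up from Farah to Otto and back down to Eulalia: 3 + 5 = 8 links.

8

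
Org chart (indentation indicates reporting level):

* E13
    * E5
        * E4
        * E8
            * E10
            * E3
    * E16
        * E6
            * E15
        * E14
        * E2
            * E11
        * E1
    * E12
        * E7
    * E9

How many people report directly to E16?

4

E16 directly manages E6, E14, E2, E1. That is 4 direct reports.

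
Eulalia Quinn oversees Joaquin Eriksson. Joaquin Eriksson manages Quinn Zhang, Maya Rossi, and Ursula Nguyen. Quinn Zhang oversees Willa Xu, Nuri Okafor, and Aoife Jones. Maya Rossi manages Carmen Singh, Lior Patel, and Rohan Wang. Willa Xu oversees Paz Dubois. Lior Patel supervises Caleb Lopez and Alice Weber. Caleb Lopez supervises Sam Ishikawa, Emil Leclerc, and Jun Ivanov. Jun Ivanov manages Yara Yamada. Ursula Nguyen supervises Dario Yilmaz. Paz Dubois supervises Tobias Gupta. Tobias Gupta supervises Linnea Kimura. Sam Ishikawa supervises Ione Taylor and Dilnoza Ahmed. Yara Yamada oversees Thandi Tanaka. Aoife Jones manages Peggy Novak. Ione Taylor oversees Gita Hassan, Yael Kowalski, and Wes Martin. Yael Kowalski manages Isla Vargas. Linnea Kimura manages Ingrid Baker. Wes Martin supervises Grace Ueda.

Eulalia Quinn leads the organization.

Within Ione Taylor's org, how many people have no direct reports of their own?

3

The people in Ione Taylor's organization with no one reporting to them are Grace Ueda, Isla Vargas, Gita Hassan. That is 3.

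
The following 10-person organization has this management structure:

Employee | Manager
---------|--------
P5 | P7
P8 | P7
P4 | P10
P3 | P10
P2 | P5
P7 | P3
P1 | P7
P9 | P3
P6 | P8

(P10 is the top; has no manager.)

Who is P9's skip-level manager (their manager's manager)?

P10

P9 reports to P3, and P3 reports to P10. So P9's skip-level manager is P10.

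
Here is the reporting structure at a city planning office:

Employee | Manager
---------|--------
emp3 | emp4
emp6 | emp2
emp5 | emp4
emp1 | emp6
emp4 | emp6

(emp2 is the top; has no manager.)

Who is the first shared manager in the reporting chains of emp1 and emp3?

emp6

emp1's chain of managers is emp6, emp2. emp3's chain of managers is emp4, emp6, emp2. The first manager that appears in both chains is emp6.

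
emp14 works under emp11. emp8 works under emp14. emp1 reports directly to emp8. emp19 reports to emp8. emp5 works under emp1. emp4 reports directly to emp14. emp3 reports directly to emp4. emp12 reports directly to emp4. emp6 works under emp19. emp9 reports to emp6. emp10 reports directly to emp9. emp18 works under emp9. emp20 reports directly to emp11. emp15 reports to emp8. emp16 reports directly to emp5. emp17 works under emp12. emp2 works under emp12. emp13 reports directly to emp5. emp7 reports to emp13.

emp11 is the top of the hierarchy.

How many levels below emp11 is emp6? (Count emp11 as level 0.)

Chain from emp6 up to emp11: emp6 → emp19 → emp8 → emp14 → emp11. That is 4 steps up, so emp6 is 4 levels below emp11.

4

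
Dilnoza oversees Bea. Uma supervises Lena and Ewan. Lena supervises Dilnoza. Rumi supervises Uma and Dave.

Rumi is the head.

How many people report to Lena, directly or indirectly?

2

Lena directly manages Dilnoza. Under Dilnoza: Bea (1). That's 2 in total.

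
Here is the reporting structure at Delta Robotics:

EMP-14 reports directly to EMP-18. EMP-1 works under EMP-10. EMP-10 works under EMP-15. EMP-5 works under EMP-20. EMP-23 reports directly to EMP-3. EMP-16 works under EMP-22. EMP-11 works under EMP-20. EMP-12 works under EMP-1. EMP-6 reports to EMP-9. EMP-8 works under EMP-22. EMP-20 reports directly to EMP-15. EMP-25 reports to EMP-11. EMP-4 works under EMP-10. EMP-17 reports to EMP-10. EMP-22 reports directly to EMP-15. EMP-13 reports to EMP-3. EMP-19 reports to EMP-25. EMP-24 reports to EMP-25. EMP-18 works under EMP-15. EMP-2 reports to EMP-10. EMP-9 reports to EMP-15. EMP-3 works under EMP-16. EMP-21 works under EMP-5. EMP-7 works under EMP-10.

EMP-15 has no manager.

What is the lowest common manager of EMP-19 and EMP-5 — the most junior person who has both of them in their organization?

EMP-19's chain of managers is EMP-25, EMP-11, EMP-20, EMP-15. EMP-5's chain of managers is EMP-20, EMP-15. The first manager that appears in both chains is EMP-20.

EMP-20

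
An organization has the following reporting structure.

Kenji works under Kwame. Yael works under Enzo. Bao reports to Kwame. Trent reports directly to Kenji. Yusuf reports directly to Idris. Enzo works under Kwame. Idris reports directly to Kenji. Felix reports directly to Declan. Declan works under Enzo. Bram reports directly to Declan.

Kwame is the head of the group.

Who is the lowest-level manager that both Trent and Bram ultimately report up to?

Kwame

Trent's chain of managers is Kenji, Kwame. Bram's chain of managers is Declan, Enzo, Kwame. The first manager that appears in both chains is Kwame.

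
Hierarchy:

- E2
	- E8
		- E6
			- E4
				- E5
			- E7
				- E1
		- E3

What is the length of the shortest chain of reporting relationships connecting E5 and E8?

E5 is in E8's organization: the chain from E5 up to E8 is E5 → E4 → E6 → E8, which is 3 links.

3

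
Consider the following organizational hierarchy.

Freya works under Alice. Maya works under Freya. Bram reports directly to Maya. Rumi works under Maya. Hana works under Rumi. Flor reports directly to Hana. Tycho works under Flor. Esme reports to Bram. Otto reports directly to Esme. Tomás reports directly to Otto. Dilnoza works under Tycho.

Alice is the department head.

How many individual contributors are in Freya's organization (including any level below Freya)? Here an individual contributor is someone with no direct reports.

The people in Freya's organization with no one reporting to them are Dilnoza, Tomás. That is 2.

2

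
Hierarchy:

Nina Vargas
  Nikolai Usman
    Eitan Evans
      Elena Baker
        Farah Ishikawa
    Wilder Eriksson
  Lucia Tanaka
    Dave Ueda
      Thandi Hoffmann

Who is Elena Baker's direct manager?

Elena Baker reports directly to Eitan Evans.

Eitan Evans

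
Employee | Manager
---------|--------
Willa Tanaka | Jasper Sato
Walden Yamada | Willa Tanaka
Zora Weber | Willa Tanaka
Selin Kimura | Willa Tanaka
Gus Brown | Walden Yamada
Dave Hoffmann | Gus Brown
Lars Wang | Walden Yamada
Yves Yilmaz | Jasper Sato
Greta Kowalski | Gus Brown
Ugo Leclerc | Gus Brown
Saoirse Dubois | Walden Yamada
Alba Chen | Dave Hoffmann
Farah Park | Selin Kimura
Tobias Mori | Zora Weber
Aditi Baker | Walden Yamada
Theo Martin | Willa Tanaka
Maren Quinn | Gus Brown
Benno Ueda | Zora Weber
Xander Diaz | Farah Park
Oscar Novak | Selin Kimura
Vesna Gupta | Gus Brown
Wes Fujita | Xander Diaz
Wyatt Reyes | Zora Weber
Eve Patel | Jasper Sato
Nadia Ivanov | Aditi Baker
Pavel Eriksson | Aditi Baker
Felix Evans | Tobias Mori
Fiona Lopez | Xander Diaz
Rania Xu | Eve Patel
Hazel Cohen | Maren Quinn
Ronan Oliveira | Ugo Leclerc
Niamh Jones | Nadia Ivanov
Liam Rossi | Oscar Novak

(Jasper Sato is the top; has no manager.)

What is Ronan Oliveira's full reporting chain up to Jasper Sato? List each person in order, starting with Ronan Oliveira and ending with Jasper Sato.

Ronan Oliveira reports to Ugo Leclerc. Ugo Leclerc reports to Gus Brown. Gus Brown reports to Walden Yamada. Walden Yamada reports to Willa Tanaka. Willa Tanaka reports to Jasper Sato. Jasper Sato is at the top.

Ronan Oliveira -> Ugo Leclerc -> Gus Brown -> Walden Yamada -> Willa Tanaka -> Jasper Sato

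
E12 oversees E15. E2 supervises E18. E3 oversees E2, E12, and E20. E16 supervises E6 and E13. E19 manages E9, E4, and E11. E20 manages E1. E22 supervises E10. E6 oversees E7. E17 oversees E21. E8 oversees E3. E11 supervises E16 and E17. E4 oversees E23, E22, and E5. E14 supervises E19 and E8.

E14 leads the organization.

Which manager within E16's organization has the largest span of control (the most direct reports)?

E16

Direct-report counts within E16's organization: E16 has 2; E6 has 1. The largest is 2, held by E16.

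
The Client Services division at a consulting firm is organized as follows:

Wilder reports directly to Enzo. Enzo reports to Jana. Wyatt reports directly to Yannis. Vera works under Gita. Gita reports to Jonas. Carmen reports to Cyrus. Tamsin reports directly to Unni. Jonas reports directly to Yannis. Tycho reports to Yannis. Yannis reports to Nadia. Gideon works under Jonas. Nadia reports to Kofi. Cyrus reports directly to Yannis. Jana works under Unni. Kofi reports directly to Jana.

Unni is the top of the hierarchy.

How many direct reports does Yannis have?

4

Yannis directly manages Jonas, Tycho, Cyrus, Wyatt. That is 4 direct reports.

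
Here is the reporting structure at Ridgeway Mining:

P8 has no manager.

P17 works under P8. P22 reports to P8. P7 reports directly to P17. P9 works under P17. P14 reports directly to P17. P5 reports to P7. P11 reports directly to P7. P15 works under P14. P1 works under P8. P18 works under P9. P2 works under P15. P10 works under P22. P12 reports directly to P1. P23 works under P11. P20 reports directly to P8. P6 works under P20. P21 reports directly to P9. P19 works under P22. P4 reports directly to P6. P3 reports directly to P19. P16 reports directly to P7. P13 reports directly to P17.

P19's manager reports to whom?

P8

P19 reports to P22, and P22 reports to P8. So P19's skip-level manager is P8.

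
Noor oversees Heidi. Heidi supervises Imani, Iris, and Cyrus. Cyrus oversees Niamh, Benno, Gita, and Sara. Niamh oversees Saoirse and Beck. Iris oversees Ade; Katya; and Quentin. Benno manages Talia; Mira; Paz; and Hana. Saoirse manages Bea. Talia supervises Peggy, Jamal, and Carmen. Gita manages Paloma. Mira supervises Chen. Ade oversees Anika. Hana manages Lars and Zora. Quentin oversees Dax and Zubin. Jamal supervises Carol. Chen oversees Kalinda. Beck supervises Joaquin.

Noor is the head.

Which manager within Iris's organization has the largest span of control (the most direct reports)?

Iris

Direct-report counts within Iris's organization: Iris has 3; Quentin has 2; Ade has 1. The largest is 3, held by Iris.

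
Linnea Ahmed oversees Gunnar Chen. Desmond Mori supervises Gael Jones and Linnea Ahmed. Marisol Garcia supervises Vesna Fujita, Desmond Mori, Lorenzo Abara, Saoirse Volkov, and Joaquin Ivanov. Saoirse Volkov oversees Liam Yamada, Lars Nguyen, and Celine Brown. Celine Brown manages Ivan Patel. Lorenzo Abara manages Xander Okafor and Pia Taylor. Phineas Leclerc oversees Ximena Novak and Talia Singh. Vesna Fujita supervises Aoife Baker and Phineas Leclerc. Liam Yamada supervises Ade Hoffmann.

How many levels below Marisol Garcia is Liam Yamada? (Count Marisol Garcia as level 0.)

2

Chain from Liam Yamada up to Marisol Garcia: Liam Yamada → Saoirse Volkov → Marisol Garcia. That is 2 steps up, so Liam Yamada is 2 levels below Marisol Garcia.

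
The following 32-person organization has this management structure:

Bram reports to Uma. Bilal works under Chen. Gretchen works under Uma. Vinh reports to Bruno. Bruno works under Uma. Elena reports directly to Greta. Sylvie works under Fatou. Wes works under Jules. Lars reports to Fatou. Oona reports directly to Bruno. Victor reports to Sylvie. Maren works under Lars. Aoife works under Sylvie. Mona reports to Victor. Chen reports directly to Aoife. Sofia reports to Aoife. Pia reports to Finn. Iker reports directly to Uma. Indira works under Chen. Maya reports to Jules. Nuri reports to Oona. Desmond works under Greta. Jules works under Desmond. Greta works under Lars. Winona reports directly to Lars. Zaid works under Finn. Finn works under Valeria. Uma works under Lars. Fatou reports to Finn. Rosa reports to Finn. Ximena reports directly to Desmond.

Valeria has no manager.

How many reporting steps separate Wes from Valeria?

7

Chain from Wes up to Valeria: Wes → Jules → Desmond → Greta → Lars → Fatou → Finn → Valeria. That is 7 steps up, so Wes is 7 levels below Valeria.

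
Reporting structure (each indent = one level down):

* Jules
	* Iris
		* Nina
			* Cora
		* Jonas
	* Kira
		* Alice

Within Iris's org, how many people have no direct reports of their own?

The people in Iris's organization with no one reporting to them are Jonas, Cora. That is 2.

2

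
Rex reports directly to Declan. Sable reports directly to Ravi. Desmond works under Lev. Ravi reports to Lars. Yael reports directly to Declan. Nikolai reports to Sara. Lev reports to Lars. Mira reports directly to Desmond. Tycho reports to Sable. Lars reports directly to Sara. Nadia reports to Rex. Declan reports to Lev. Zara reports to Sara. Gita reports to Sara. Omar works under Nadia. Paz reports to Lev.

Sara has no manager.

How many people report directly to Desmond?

1

Desmond directly manages Mira. That is 1 direct report.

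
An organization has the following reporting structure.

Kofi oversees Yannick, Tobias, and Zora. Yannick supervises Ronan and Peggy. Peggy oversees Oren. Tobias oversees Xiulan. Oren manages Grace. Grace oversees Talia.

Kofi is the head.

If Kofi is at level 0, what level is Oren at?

Chain from Oren up to Kofi: Oren → Peggy → Yannick → Kofi. That is 3 steps up, so Oren is 3 levels below Kofi.

3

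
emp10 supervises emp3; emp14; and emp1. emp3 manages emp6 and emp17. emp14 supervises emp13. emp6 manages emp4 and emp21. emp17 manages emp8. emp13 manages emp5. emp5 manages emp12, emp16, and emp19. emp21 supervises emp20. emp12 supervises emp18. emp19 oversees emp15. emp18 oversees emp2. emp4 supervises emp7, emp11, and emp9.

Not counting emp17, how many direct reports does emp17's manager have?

emp17 reports to emp3. emp3's other direct reports are emp6 — 1 peer.

1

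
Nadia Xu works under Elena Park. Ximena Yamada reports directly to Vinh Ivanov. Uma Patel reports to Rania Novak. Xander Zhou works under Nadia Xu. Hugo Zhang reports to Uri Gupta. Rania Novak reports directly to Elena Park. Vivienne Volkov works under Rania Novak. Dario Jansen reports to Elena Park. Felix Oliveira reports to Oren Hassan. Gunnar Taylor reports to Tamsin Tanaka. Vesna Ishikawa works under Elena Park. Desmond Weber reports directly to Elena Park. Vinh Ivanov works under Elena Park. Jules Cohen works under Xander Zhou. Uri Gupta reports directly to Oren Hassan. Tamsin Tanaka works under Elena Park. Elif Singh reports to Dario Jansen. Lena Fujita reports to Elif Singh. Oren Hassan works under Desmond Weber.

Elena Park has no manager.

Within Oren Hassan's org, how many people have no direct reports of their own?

The people in Oren Hassan's organization with no one reporting to them are Felix Oliveira, Hugo Zhang. That is 2.

2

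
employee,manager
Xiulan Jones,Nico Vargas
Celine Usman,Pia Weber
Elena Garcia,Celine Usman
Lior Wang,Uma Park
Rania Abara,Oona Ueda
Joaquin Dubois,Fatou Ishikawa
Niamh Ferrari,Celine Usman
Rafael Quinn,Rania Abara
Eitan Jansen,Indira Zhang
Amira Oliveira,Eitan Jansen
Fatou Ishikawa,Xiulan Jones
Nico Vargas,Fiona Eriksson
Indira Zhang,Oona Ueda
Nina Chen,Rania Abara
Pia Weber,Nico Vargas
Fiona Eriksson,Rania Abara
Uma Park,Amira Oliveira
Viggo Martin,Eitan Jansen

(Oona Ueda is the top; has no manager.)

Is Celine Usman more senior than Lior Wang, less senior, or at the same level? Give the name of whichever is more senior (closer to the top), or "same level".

Both Celine Usman and Lior Wang are 5 levels below Oona Ueda.

same level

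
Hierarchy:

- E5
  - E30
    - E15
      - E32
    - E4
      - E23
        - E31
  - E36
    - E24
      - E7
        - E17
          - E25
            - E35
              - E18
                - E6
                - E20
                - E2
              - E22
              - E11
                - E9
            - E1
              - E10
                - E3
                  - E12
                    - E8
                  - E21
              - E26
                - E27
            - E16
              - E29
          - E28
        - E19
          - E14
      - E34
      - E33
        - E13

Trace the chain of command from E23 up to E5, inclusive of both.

E23 reports to E4. E4 reports to E30. E30 reports to E5. E5 is at the top.

E23 -> E4 -> E30 -> E5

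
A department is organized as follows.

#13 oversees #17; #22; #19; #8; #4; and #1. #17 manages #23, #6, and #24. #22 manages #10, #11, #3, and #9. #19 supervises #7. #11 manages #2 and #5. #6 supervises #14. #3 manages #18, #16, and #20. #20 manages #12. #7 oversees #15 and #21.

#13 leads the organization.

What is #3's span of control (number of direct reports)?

3

#3 directly manages #18, #16, #20. That is 3 direct reports.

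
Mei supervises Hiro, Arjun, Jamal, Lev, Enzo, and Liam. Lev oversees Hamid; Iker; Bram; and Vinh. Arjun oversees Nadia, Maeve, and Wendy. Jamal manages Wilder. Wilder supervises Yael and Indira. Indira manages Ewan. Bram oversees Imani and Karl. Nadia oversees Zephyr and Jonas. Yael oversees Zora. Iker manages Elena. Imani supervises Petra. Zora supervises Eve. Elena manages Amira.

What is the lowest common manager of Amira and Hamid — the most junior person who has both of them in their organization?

Amira's chain of managers is Elena, Iker, Lev, Mei. Hamid's chain of managers is Lev, Mei. The first manager that appears in both chains is Lev.

Lev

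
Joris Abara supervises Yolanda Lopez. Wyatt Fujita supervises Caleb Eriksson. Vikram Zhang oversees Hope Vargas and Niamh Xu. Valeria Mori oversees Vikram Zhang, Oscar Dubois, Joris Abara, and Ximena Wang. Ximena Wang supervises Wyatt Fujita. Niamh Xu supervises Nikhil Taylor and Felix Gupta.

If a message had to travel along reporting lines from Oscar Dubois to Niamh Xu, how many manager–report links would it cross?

3

Oscar Dubois is 1 level below Valeria Mori, and Niamh Xu is 2 levels below Valeria Mori (their lowest common manager). The shortest path runs up from Oscar Dubois to Valeria Mori and back down to Niamh Xu: 1 + 2 = 3 links.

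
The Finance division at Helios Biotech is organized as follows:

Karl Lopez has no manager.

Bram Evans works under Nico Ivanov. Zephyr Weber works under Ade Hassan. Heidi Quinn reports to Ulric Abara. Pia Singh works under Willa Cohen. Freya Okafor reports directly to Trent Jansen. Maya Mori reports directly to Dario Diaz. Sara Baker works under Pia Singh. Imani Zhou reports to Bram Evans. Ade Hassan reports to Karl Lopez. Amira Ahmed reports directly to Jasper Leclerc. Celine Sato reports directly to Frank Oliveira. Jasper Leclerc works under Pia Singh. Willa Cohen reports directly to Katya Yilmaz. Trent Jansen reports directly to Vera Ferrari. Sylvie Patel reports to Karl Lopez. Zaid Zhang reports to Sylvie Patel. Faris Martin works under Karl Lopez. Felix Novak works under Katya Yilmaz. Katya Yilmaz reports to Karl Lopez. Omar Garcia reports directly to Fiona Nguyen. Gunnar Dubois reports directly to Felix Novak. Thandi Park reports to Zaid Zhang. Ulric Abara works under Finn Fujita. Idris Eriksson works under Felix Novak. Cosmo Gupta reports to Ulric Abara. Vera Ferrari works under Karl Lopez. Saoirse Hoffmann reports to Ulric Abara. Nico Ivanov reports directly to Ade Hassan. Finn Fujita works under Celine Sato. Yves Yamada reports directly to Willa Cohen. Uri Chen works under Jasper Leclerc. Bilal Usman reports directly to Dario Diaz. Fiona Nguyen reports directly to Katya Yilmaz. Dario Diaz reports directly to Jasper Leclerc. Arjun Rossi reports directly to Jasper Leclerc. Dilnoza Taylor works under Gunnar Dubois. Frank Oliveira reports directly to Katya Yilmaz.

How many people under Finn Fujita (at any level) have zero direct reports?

3

The people in Finn Fujita's organization with no one reporting to them are Saoirse Hoffmann, Heidi Quinn, Cosmo Gupta. That is 3.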